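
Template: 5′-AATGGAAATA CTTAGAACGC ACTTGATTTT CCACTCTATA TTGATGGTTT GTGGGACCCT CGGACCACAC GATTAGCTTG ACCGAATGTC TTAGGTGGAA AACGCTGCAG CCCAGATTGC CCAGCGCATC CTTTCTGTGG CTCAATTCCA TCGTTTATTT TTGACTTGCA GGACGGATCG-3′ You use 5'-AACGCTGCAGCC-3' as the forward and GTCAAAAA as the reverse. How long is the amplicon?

65 bp

The forward primer matches the template at positions 101–112.
Reverse complement of the reverse primer: TTTTTGAC. This occurs on the top strand at positions 158–165.
Product length = (reverse-primer end) − (forward-primer start) + 1 = 165 − 101 + 1 = 65 bp.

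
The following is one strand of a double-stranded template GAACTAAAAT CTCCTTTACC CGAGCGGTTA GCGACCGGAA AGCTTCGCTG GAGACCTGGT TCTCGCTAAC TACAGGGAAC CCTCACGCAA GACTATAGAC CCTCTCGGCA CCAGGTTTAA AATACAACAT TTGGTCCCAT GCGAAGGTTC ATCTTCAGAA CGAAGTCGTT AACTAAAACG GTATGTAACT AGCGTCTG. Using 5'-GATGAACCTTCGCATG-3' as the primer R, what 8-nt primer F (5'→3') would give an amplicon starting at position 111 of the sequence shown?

5'-CCAGGTTT-3'

The reverse primer's reverse complement CATGCGAAGGTTCATC matches the template at positions 138–153; the product starts at position 111.
The forward primer is identical to the top strand over positions 111–118: CCAGGTTT.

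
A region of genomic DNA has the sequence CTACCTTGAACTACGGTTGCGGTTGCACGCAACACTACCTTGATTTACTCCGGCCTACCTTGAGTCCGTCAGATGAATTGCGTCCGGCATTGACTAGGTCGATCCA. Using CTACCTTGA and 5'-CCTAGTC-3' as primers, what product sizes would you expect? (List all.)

98 bp, 64 bp, 44 bp

The forward primer CTACCTTGA matches the top strand at positions 1–9, 35–43, 55–63.
The reverse primer's reverse complement is GACTAGG, matching at positions 92–98.
Each forward site pairs with the reverse site to give a product ending at position 98: sizes 98, 64, 44 bp.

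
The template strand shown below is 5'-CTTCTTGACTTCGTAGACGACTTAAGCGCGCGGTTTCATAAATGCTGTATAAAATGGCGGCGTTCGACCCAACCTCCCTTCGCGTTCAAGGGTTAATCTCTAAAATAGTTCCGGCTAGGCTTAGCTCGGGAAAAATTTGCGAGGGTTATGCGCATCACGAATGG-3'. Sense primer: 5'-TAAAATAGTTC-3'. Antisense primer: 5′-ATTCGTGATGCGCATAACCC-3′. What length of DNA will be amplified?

Forward primer TAAAATAGTTC is found on the top strand at positions 101–111.
The reverse primer's reverse complement is GGGTTATGCGCATCACGAAT, which matches the template at positions 143–162.
Product length = (reverse-primer end) − (forward-primer start) + 1 = 162 − 101 + 1 = 62 bp.

62 bp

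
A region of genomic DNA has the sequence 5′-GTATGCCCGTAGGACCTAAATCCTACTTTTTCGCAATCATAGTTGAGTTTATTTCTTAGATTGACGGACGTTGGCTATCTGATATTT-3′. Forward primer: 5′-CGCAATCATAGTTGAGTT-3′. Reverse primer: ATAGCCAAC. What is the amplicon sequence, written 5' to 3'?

Forward primer CGCAATCATAGTTGAGTT is found on the top strand at positions 32–49.
Taking the reverse complement of ATAGCCAAC gives GTTGGCTAT, found at positions 70–78 on the template; the primer anneals here to the top strand with its 3' end pointing upstream.
The product is the template from position 32 through 78 (47 bp).

5'-CGCAATCATAGTTGAGTTTATTTCTTAGATTGACGGACGTTGGCTAT-3'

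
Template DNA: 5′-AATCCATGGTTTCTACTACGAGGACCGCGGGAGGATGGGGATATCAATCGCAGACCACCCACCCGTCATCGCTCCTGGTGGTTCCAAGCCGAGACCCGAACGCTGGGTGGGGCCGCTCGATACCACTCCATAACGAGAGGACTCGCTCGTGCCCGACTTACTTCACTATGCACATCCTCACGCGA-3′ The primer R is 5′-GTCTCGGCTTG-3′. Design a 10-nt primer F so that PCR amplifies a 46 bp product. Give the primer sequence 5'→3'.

The reverse primer's reverse complement CAAGCCGAGAC matches the template at positions 85–95, so the product ends at position 95.
A 46 bp product then starts at position 95 − 46 + 1 = 50.
The forward primer is identical to the top strand there: GCAGACCACC.

5'-GCAGACCACC-3'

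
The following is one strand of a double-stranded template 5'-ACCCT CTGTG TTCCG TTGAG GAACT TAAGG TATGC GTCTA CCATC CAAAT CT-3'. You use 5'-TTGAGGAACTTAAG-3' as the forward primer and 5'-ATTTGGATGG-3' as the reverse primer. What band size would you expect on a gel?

The forward primer matches the template at positions 16–29.
Taking the reverse complement of ATTTGGATGG gives CCATCCAAAT, found at positions 41–50 on the template; the primer anneals here to the top strand with its 3' end pointing upstream.
The product runs from position 16 to position 50, so its length is 50 − 16 + 1 = 35 bp.

35 bp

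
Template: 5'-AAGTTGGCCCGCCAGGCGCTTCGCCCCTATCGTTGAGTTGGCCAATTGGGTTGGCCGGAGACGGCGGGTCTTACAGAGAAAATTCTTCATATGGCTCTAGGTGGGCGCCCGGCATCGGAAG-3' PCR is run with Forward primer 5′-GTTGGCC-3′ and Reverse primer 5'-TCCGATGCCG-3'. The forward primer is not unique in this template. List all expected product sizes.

The forward primer GTTGGCC matches the top strand at positions 3–9, 37–43, 50–56.
The reverse primer's reverse complement is CGGCATCGGA, matching at positions 110–119.
Each forward site pairs with the reverse site to give a product ending at position 119: sizes 117, 83, 70 bp.

117 bp, 83 bp, 70 bp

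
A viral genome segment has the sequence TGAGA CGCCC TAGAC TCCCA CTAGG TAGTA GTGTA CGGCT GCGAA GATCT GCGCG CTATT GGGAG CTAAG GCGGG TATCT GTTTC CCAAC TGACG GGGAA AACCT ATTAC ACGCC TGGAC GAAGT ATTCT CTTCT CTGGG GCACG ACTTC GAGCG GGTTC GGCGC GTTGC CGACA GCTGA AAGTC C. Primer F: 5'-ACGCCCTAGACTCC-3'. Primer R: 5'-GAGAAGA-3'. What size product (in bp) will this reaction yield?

The forward primer matches the template at positions 5–18.
The reverse primer's reverse complement is TCTTCTC, which matches the template at positions 130–136.
Amplicon spans positions 5–136: 132 bp.

132 bp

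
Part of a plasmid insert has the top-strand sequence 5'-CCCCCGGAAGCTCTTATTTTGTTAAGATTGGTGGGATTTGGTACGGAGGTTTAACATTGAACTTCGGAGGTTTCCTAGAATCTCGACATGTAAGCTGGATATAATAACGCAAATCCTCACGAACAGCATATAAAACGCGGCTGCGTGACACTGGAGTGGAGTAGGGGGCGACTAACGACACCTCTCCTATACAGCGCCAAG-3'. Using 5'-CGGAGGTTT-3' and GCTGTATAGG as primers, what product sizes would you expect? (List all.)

The forward primer CGGAGGTTT matches the top strand at positions 44–52, 65–73.
The reverse primer's reverse complement is CCTATACAGC, matching at positions 186–195.
Each forward site pairs with the reverse site to give a product ending at position 195: sizes 152, 131 bp.

152 bp, 131 bp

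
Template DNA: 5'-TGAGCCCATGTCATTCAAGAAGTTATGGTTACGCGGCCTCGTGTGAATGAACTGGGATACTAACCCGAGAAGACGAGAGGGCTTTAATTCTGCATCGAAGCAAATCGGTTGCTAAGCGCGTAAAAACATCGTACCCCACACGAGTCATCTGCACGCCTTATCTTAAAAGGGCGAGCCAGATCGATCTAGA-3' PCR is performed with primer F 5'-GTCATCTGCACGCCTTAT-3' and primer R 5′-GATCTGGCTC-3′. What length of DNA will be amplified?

Forward primer GTCATCTGCACGCCTTAT is found on the top strand at positions 144–161.
Taking the reverse complement of GATCTGGCTC gives GAGCCAGATC, found at positions 173–182 on the template; the primer anneals here to the top strand with its 3' end pointing upstream.
Amplicon spans positions 144–182: 39 bp.

39 bp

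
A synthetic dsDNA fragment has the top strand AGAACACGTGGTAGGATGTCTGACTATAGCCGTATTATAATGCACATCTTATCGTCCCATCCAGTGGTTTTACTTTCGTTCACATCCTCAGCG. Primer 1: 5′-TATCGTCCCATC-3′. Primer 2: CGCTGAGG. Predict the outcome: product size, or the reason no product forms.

Yes — a 44 bp product.

Primer 1 (TATCGTCCCATC) matches the top strand at positions 50–61; it acts as a forward primer.
Primer 2's reverse complement is CCTCAGCG, matching the top strand at positions 86–93; it acts as a reverse primer.
The 3' ends face each other across positions 50–93, giving a 44 bp product.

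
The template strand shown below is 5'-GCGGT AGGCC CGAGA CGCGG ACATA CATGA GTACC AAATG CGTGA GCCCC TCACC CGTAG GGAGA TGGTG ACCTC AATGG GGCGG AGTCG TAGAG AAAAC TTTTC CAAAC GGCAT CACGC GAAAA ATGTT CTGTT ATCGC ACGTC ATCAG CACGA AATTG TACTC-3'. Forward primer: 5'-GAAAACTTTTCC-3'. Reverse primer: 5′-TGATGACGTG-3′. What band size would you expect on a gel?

55 bp

Forward primer GAAAACTTTTCC is found on the top strand at positions 95–106.
Taking the reverse complement of TGATGACGTG gives CACGTCATCA, found at positions 140–149 on the template; the primer anneals here to the top strand with its 3' end pointing upstream.
The product runs from position 95 to position 149, so its length is 149 − 95 + 1 = 55 bp.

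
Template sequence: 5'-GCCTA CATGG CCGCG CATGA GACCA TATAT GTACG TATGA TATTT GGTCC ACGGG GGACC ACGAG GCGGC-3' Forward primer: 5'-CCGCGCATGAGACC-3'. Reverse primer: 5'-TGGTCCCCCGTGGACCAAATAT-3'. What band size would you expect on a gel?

The forward primer matches the template at positions 11–24.
The reverse primer's reverse complement is ATATTTGGTCCACGGGGGACCA, which matches the template at positions 40–61.
The product runs from position 11 to position 61, so its length is 61 − 11 + 1 = 51 bp.

51 bp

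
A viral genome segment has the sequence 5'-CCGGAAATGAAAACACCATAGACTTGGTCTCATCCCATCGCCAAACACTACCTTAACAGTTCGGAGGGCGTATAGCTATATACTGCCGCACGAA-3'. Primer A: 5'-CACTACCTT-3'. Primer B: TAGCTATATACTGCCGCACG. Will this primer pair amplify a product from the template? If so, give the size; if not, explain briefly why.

Primer A (CACTACCTT) matches the top strand at positions 46–54 (3' end points downstream).
Primer B (TAGCTATATACTGCCGCACG) also matches the top strand directly, at positions 73–92 — its reverse complement CGTGCGGCAGTATATAGCTA is not present.
Both primers anneal to the bottom strand with 3' ends pointing the same way, so neither can prime synthesis back toward the other.

No product — both primers anneal to the same strand and extend in the same direction.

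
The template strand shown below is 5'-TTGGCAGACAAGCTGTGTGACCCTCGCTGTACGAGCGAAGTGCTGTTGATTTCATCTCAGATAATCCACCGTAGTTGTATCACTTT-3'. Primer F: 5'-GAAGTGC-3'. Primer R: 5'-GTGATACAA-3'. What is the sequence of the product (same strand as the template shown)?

Scanning the template, GAAGTGC occurs at positions 37–43; this primer anneals to the bottom strand there with its 3' end pointing downstream.
Taking the reverse complement of GTGATACAA gives TTGTATCAC, found at positions 75–83 on the template; the primer anneals here to the top strand with its 3' end pointing upstream.
The product is the template from position 37 through 83 (47 bp).

5'-GAAGTGCTGTTGATTTCATCTCAGATAATCCACCGTAGTTGTATCAC-3'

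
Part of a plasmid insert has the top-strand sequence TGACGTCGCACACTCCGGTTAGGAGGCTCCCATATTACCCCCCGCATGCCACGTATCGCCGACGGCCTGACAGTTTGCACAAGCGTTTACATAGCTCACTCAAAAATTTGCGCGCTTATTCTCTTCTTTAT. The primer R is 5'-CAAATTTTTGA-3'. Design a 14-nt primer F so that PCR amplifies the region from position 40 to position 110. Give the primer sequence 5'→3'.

The reverse primer's reverse complement TCAAAAATTTG matches the template at positions 100–110; the product starts at position 40.
The forward primer is identical to the top strand over positions 40–53: CCCCGCATGCCACG.

5'-CCCCGCATGCCACG-3'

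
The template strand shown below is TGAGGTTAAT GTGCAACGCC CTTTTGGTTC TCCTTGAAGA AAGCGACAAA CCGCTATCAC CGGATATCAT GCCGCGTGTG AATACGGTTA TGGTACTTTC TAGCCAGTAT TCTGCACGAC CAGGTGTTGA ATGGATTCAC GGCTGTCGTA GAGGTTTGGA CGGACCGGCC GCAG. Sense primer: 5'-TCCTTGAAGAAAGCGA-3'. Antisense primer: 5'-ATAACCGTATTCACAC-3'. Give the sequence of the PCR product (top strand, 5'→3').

5'-TCCTTGAAGAAAGCGACAAACCGCTATCACCGGATATCATGCCGCGTGTGAATACGGTTAT-3'

The forward primer matches the template at positions 31–46.
The reverse primer's reverse complement is GTGTGAATACGGTTAT, which matches the template at positions 76–91.
The product is the template from position 31 through 91 (61 bp).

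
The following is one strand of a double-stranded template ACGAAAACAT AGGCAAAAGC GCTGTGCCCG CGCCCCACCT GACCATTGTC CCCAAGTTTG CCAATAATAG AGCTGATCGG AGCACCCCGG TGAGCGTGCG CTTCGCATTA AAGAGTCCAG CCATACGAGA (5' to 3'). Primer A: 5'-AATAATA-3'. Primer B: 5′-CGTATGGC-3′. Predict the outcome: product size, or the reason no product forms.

Primer A (AATAATA) matches the top strand at positions 63–69; it acts as a forward primer.
Primer B's reverse complement is GCCATACG, matching the top strand at positions 120–127; it acts as a reverse primer.
The 3' ends face each other across positions 63–127, giving a 65 bp product.

Yes — a 65 bp product.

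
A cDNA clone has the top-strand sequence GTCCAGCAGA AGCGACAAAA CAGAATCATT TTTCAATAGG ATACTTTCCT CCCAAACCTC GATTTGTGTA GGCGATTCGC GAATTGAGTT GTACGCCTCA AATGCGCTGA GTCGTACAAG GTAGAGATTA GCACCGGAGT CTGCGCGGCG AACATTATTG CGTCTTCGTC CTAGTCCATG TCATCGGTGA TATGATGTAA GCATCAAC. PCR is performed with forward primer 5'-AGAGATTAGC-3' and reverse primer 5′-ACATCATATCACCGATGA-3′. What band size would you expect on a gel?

76 bp

The forward primer matches the template at positions 123–132.
The reverse primer's reverse complement is TCATCGGTGATATGATGT, which matches the template at positions 181–198.
Amplicon spans positions 123–198: 76 bp.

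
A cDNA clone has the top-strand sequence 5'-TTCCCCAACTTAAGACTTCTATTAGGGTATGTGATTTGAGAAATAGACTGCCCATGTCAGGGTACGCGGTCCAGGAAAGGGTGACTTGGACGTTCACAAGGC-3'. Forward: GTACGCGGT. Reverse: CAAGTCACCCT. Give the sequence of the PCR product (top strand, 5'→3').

Scanning the template, GTACGCGGT occurs at positions 62–70; this primer anneals to the bottom strand there with its 3' end pointing downstream.
Taking the reverse complement of CAAGTCACCCT gives AGGGTGACTTG, found at positions 78–88 on the template; the primer anneals here to the top strand with its 3' end pointing upstream.
The product is the template from position 62 through 88 (27 bp).

5'-GTACGCGGTCCAGGAAAGGGTGACTTG-3'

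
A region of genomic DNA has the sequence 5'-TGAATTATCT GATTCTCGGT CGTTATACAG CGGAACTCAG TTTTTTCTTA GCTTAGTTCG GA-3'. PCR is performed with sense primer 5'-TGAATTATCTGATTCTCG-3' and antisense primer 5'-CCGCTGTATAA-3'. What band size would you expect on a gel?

33 bp

Forward primer TGAATTATCTGATTCTCG is found on the top strand at positions 1–18.
The reverse primer's reverse complement is TTATACAGCGG, which matches the template at positions 23–33.
Product length = (reverse-primer end) − (forward-primer start) + 1 = 33 − 1 + 1 = 33 bp.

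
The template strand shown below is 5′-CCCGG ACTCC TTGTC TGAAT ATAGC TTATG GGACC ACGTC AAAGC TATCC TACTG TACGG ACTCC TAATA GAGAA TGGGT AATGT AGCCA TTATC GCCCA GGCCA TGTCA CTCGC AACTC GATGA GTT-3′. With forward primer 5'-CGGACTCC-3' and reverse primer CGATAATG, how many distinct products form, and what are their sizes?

The forward primer CGGACTCC matches the top strand at positions 3–10, 58–65.
The reverse primer's reverse complement is CATTATCG, matching at positions 89–96.
Each forward site pairs with the reverse site to give a product ending at position 96: sizes 94, 39 bp.

Two products: 94 bp, 39 bp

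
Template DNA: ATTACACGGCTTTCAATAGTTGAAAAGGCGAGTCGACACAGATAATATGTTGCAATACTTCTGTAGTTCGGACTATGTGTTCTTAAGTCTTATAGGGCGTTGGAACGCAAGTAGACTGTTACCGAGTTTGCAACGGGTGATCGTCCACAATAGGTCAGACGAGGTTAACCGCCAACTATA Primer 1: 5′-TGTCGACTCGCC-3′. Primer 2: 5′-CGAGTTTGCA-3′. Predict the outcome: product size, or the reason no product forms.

No product — the primers' 3' ends point away from each other.

Primer 1 (TGTCGACTCGCC) has reverse complement GGCGAGTCGACA, which matches the top strand at positions 27–38; primer 1 anneals to the top strand there with its 3' end pointing upstream toward position 27.
Primer 2 (CGAGTTTGCA) matches the top strand directly at positions 123–132; it anneals to the bottom strand with its 3' end pointing downstream toward position 132.
The 3' ends diverge (primer 1 extends toward position 1, primer 2 toward position 180), so the primers never converge on a shared product.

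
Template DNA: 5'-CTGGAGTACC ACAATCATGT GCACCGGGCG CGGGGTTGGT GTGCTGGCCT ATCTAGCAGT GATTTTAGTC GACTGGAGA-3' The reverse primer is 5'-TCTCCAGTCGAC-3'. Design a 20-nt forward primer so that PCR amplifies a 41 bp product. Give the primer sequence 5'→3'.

5'-GTGTGCTGGCCTATCTAGCA-3'

The reverse primer's reverse complement GTCGACTGGAGA matches the template at positions 68–79, so the product ends at position 79.
A 41 bp product then starts at position 79 − 41 + 1 = 39.
The forward primer is identical to the top strand there: GTGTGCTGGCCTATCTAGCA.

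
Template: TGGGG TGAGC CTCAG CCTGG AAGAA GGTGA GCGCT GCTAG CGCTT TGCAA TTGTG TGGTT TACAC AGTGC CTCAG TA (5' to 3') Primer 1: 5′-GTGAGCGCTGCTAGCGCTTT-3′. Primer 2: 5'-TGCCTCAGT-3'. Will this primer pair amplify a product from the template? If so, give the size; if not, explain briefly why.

No product — both primers anneal to the same strand and extend in the same direction.

Primer 1 (GTGAGCGCTGCTAGCGCTTT) matches the top strand at positions 27–46 (3' end points downstream).
Primer 2 (TGCCTCAGT) also matches the top strand directly, at positions 68–76 — its reverse complement ACTGAGGCA is not present.
Both primers anneal to the bottom strand with 3' ends pointing the same way, so neither can prime synthesis back toward the other.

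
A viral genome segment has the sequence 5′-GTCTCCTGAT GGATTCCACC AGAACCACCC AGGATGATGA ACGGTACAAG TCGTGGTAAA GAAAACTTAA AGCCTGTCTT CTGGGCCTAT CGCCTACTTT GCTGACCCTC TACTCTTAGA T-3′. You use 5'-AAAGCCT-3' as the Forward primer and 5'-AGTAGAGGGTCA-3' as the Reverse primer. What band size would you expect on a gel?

46 bp

The forward primer matches the template at positions 69–75.
Taking the reverse complement of AGTAGAGGGTCA gives TGACCCTCTACT, found at positions 103–114 on the template; the primer anneals here to the top strand with its 3' end pointing upstream.
Amplicon spans positions 69–114: 46 bp.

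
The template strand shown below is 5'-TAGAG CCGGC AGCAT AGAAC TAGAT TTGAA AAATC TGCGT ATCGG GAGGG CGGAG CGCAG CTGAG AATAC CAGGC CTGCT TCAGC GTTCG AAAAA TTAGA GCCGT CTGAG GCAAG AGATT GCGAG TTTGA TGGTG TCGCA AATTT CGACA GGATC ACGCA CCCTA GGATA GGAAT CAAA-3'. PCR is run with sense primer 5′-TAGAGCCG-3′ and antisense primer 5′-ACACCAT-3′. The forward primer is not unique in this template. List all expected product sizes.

The forward primer TAGAGCCG matches the top strand at positions 1–8, 97–104.
The reverse primer's reverse complement is ATGGTGT, matching at positions 130–136.
Each forward site pairs with the reverse site to give a product ending at position 136: sizes 136, 40 bp.

136 bp, 40 bp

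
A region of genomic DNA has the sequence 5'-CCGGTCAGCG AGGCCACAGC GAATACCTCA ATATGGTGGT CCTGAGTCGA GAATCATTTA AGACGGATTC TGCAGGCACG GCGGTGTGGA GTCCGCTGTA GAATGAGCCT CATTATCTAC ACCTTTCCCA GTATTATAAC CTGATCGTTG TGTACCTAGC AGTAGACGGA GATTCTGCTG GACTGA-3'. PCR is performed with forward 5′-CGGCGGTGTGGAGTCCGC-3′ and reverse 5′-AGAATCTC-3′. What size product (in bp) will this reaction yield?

98 bp

Scanning the template, CGGCGGTGTGGAGTCCGC occurs at positions 79–96; this primer anneals to the bottom strand there with its 3' end pointing downstream.
Reverse complement of the reverse primer: GAGATTCT. This occurs on the top strand at positions 169–176.
Product length = (reverse-primer end) − (forward-primer start) + 1 = 176 − 79 + 1 = 98 bp.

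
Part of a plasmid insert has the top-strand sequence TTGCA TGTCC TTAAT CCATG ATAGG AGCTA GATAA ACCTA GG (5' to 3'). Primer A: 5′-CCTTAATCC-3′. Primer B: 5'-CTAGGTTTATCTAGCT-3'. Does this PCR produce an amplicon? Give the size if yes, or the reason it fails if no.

Primer A (CCTTAATCC) matches the top strand at positions 9–17; it acts as a forward primer.
Primer B's reverse complement is AGCTAGATAAACCTAG, matching the top strand at positions 26–41; it acts as a reverse primer.
The 3' ends face each other across positions 9–41, giving a 33 bp product.

Yes — a 33 bp product.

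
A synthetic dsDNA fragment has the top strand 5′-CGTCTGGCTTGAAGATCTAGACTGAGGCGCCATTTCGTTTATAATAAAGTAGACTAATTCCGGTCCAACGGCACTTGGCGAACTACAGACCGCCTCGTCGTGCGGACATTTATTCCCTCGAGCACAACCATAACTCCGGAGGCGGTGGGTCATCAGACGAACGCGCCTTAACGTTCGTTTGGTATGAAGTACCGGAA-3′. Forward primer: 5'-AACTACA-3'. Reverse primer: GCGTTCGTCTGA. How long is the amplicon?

Scanning the template, AACTACA occurs at positions 81–87; this primer anneals to the bottom strand there with its 3' end pointing downstream.
Taking the reverse complement of GCGTTCGTCTGA gives TCAGACGAACGC, found at positions 153–164 on the template; the primer anneals here to the top strand with its 3' end pointing upstream.
Product length = (reverse-primer end) − (forward-primer start) + 1 = 164 − 81 + 1 = 84 bp.

84 bp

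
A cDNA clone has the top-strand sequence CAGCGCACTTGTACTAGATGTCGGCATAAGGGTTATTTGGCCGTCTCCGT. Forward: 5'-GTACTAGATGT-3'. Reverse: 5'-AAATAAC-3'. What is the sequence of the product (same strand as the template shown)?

5'-GTACTAGATGTCGGCATAAGGGTTATTT-3'

Forward primer GTACTAGATGT is found on the top strand at positions 11–21.
The reverse primer's reverse complement is GTTATTT, which matches the template at positions 32–38.
The product is the template from position 11 through 38 (28 bp).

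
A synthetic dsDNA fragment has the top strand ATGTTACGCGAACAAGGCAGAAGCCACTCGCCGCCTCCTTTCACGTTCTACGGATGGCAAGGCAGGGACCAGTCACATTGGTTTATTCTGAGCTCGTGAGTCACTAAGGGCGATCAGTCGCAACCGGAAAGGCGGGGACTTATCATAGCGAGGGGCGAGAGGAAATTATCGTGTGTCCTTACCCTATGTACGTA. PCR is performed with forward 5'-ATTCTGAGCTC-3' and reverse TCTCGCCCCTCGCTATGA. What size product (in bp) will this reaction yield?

76 bp

Forward primer ATTCTGAGCTC is found on the top strand at positions 85–95.
Taking the reverse complement of TCTCGCCCCTCGCTATGA gives TCATAGCGAGGGGCGAGA, found at positions 143–160 on the template; the primer anneals here to the top strand with its 3' end pointing upstream.
The product runs from position 85 to position 160, so its length is 160 − 85 + 1 = 76 bp.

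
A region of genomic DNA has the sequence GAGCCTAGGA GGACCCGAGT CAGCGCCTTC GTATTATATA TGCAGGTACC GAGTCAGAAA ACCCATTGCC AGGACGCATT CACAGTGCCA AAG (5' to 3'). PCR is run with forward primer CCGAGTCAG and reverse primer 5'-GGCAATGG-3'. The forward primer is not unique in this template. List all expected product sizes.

The forward primer CCGAGTCAG matches the top strand at positions 15–23, 49–57.
The reverse primer's reverse complement is CCATTGCC, matching at positions 63–70.
Each forward site pairs with the reverse site to give a product ending at position 70: sizes 56, 22 bp.

56 bp, 22 bp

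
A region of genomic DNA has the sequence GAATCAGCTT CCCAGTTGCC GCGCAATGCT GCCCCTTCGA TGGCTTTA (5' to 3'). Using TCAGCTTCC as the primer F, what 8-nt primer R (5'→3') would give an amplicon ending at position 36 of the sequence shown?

5'-AGGGGCAG-3'

The forward primer binds at positions 4–12; the product's 3' end on the top strand is position 36.
The reverse primer anneals to the top strand over positions 29–36, i.e. to CTGCCCCT.
Its sequence written 5'→3' is the reverse complement: AGGGGCAG.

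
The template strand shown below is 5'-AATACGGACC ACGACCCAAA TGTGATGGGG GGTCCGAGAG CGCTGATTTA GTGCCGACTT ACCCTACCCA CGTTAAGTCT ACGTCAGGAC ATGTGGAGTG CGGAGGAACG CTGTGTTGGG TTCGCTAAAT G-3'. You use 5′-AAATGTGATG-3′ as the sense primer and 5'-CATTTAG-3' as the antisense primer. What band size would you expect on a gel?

114 bp

Forward primer AAATGTGATG is found on the top strand at positions 18–27.
Reverse complement of the reverse primer: CTAAATG. This occurs on the top strand at positions 125–131.
Amplicon spans positions 18–131: 114 bp.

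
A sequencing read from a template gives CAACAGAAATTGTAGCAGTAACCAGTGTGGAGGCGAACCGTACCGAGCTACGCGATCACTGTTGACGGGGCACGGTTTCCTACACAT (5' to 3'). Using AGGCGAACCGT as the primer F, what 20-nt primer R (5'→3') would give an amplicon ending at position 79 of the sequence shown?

5'-GAAACCGTGCCCCGTCAACA-3'

The forward primer binds at positions 31–41; the product's 3' end on the top strand is position 79.
The reverse primer anneals to the top strand over positions 60–79, i.e. to TGTTGACGGGGCACGGTTTC.
Its sequence written 5'→3' is the reverse complement: GAAACCGTGCCCCGTCAACA.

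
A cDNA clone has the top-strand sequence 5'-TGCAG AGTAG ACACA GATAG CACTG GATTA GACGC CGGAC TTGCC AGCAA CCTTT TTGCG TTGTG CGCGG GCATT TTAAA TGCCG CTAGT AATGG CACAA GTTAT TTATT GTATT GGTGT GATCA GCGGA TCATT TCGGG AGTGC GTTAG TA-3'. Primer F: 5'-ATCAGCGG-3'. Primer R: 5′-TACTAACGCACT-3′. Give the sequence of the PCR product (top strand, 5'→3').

5'-ATCAGCGGATCATTTCGGGAGTGCGTTAGTA-3'

The forward primer matches the template at positions 122–129.
The reverse primer's reverse complement is AGTGCGTTAGTA, which matches the template at positions 141–152.
The product is the template from position 122 through 152 (31 bp).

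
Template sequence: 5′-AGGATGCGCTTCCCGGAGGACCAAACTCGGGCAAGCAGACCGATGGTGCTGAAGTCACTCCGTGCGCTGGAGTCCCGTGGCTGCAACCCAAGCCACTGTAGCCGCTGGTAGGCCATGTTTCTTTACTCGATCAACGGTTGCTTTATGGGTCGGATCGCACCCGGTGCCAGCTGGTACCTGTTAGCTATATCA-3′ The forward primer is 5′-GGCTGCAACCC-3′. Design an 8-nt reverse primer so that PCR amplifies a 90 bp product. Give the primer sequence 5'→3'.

The forward primer binds at positions 79–89, so a 90 bp product ends at position 79 + 90 − 1 = 168.
The reverse primer anneals to the top strand over positions 161–168, i.e. to CCGGTGCC.
Its sequence written 5'→3' is the reverse complement: GGCACCGG.

5'-GGCACCGG-3'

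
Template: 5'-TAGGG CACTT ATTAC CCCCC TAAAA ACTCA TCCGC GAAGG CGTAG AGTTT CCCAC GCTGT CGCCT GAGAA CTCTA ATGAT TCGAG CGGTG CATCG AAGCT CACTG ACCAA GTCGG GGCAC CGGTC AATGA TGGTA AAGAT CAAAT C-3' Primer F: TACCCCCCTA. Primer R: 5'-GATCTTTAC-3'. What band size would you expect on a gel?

The forward primer matches the template at positions 13–22.
Reverse complement of the reverse primer: GTAAAGATC. This occurs on the top strand at positions 133–141.
Product length = (reverse-primer end) − (forward-primer start) + 1 = 141 − 13 + 1 = 129 bp.

129 bp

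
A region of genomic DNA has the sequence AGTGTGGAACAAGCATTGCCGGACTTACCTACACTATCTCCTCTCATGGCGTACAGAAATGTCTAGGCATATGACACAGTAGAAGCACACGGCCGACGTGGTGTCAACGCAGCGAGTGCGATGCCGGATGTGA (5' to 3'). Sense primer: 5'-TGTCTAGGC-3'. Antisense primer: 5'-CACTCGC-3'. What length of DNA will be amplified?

Scanning the template, TGTCTAGGC occurs at positions 60–68; this primer anneals to the bottom strand there with its 3' end pointing downstream.
The reverse primer's reverse complement is GCGAGTG, which matches the template at positions 112–118.
The product runs from position 60 to position 118, so its length is 118 − 60 + 1 = 59 bp.

59 bp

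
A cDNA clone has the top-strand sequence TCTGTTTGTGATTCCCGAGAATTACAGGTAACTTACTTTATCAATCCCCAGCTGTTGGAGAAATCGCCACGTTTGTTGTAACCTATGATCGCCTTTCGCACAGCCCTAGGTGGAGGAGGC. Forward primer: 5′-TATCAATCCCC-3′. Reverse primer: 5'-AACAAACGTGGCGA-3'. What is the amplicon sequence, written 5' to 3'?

5'-TATCAATCCCCAGCTGTTGGAGAAATCGCCACGTTTGTT-3'

Scanning the template, TATCAATCCCC occurs at positions 39–49; this primer anneals to the bottom strand there with its 3' end pointing downstream.
The reverse primer's reverse complement is TCGCCACGTTTGTT, which matches the template at positions 64–77.
The product is the template from position 39 through 77 (39 bp).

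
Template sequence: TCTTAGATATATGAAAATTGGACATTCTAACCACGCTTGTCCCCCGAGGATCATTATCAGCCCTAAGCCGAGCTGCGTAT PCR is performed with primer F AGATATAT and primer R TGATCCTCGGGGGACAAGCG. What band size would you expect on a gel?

Scanning the template, AGATATAT occurs at positions 5–12; this primer anneals to the bottom strand there with its 3' end pointing downstream.
Reverse complement of the reverse primer: CGCTTGTCCCCCGAGGATCA. This occurs on the top strand at positions 34–53.
The product runs from position 5 to position 53, so its length is 53 − 5 + 1 = 49 bp.

49 bp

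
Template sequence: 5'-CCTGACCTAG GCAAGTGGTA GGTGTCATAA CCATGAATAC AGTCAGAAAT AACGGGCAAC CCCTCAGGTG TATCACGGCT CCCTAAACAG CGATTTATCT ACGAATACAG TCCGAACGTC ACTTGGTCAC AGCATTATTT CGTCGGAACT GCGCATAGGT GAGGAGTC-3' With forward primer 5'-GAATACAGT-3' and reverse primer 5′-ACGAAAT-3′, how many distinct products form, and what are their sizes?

Two products: 109 bp, 41 bp

The forward primer GAATACAGT matches the top strand at positions 35–43, 103–111.
The reverse primer's reverse complement is ATTTCGT, matching at positions 137–143.
Each forward site pairs with the reverse site to give a product ending at position 143: sizes 109, 41 bp.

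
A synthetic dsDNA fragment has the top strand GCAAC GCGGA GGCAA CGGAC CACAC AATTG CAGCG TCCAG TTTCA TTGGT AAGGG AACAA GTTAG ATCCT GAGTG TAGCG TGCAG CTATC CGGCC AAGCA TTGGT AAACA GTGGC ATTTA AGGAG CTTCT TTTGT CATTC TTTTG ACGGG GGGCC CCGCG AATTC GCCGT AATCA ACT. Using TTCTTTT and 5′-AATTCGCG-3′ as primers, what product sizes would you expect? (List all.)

38 bp, 27 bp

The forward primer TTCTTTT matches the top strand at positions 127–133, 138–144.
The reverse primer's reverse complement is CGCGAATT, matching at positions 157–164.
Each forward site pairs with the reverse site to give a product ending at position 164: sizes 38, 27 bp.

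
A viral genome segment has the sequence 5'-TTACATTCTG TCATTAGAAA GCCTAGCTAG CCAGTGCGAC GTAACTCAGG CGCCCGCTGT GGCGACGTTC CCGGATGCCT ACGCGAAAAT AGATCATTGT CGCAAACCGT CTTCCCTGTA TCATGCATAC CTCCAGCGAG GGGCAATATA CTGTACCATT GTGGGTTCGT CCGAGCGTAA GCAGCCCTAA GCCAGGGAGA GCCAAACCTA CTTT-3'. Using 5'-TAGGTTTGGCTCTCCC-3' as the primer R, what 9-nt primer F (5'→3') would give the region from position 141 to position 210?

5'-GGGCAATAT-3'

The reverse primer's reverse complement GGGAGAGCCAAACCTA matches the template at positions 195–210; the product starts at position 141.
The forward primer is identical to the top strand over positions 141–149: GGGCAATAT.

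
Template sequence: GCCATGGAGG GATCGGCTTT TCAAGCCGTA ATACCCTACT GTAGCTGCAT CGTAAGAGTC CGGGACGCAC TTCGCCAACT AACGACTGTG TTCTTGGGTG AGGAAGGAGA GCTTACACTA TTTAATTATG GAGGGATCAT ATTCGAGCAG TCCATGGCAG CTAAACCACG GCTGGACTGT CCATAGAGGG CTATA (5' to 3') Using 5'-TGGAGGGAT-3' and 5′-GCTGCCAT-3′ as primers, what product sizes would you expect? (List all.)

The forward primer TGGAGGGAT matches the top strand at positions 5–13, 129–137.
The reverse primer's reverse complement is ATGGCAGC, matching at positions 154–161.
Each forward site pairs with the reverse site to give a product ending at position 161: sizes 157, 33 bp.

157 bp, 33 bp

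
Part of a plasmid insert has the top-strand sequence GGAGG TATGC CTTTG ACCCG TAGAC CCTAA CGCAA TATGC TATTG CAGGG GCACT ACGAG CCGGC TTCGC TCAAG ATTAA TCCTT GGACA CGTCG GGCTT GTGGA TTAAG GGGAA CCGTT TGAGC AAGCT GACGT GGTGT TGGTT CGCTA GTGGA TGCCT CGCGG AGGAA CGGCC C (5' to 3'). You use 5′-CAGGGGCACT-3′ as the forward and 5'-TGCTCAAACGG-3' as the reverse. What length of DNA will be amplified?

The forward primer matches the template at positions 46–55.
Taking the reverse complement of TGCTCAAACGG gives CCGTTTGAGCA, found at positions 116–126 on the template; the primer anneals here to the top strand with its 3' end pointing upstream.
Product length = (reverse-primer end) − (forward-primer start) + 1 = 126 − 46 + 1 = 81 bp.

81 bp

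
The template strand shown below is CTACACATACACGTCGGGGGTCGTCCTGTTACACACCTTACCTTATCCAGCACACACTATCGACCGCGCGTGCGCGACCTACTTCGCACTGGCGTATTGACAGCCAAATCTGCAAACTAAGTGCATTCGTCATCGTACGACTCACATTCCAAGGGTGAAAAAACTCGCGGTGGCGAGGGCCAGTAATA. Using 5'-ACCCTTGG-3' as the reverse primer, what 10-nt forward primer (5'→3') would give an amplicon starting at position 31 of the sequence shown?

The reverse primer's reverse complement CCAAGGGT matches the template at positions 149–156; the product starts at position 31.
The forward primer is identical to the top strand over positions 31–40: ACACACCTTA.

5'-ACACACCTTA-3'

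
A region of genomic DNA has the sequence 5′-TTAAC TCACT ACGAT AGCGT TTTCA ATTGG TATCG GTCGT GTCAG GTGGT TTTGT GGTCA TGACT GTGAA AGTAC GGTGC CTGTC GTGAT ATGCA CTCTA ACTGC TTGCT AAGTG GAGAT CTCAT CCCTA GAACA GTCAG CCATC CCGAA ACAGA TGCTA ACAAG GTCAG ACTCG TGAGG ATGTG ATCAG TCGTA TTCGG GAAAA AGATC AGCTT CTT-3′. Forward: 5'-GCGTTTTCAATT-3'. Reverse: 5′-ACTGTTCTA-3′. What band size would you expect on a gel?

121 bp

Forward primer GCGTTTTCAATT is found on the top strand at positions 17–28.
Reverse complement of the reverse primer: TAGAACAGT. This occurs on the top strand at positions 129–137.
Amplicon spans positions 17–137: 121 bp.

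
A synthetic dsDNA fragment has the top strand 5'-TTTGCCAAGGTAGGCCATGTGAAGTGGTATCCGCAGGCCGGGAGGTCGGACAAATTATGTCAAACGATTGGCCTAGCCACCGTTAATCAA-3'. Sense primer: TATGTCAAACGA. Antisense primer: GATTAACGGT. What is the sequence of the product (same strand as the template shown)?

5'-TATGTCAAACGATTGGCCTAGCCACCGTTAATC-3'

Forward primer TATGTCAAACGA is found on the top strand at positions 56–67.
Taking the reverse complement of GATTAACGGT gives ACCGTTAATC, found at positions 79–88 on the template; the primer anneals here to the top strand with its 3' end pointing upstream.
The product is the template from position 56 through 88 (33 bp).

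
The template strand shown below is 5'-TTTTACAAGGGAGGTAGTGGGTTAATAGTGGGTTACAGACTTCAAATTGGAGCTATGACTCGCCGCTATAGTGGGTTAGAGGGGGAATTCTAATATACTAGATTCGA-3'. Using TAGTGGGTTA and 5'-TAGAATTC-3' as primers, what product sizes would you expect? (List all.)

78 bp, 67 bp, 24 bp

The forward primer TAGTGGGTTA matches the top strand at positions 15–24, 26–35, 69–78.
The reverse primer's reverse complement is GAATTCTA, matching at positions 85–92.
Each forward site pairs with the reverse site to give a product ending at position 92: sizes 78, 67, 24 bp.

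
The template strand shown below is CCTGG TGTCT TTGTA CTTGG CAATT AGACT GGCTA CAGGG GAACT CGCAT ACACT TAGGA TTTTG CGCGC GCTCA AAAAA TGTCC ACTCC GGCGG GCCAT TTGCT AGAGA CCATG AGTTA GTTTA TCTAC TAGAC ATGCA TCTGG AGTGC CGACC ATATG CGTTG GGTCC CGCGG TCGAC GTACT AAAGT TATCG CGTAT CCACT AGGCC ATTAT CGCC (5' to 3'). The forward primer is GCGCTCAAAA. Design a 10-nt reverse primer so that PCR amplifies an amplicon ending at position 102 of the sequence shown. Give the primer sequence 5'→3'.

The forward primer binds at positions 69–78; the product's 3' end on the top strand is position 102.
The reverse primer anneals to the top strand over positions 93–102, i.e. to CGGGCCATTT.
Its sequence written 5'→3' is the reverse complement: AAATGGCCCG.

5'-AAATGGCCCG-3'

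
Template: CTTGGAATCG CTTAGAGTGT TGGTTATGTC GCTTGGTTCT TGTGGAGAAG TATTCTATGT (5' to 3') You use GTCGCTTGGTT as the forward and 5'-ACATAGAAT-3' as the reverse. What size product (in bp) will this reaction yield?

33 bp

Forward primer GTCGCTTGGTT is found on the top strand at positions 28–38.
Reverse complement of the reverse primer: ATTCTATGT. This occurs on the top strand at positions 52–60.
Amplicon spans positions 28–60: 33 bp.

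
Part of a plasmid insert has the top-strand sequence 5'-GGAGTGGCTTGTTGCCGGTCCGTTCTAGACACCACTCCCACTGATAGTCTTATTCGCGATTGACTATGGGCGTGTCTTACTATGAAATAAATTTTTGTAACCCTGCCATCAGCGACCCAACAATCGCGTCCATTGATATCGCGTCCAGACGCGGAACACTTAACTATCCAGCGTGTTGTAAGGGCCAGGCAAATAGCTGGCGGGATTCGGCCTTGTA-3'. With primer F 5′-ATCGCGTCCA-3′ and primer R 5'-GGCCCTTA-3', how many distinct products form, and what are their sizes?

The forward primer ATCGCGTCCA matches the top strand at positions 123–132, 138–147.
The reverse primer's reverse complement is TAAGGGCC, matching at positions 179–186.
Each forward site pairs with the reverse site to give a product ending at position 186: sizes 64, 49 bp.

Two products: 64 bp, 49 bp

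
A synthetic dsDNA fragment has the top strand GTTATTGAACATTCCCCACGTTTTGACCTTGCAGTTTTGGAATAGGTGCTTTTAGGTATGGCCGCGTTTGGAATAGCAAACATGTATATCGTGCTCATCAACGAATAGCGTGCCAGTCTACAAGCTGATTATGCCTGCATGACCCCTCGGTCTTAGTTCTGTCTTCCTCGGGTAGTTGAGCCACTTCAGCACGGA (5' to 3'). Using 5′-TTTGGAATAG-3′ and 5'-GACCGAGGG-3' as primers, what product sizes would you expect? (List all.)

117 bp, 86 bp

The forward primer TTTGGAATAG matches the top strand at positions 36–45, 67–76.
The reverse primer's reverse complement is CCCTCGGTC, matching at positions 144–152.
Each forward site pairs with the reverse site to give a product ending at position 152: sizes 117, 86 bp.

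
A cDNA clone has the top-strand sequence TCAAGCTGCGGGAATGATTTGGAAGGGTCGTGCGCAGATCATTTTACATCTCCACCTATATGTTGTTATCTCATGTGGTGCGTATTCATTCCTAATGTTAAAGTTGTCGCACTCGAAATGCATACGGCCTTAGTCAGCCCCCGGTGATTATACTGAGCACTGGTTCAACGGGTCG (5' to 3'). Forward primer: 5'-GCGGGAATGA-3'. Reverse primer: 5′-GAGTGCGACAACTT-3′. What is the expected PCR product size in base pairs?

107 bp

Forward primer GCGGGAATGA is found on the top strand at positions 8–17.
The reverse primer's reverse complement is AAGTTGTCGCACTC, which matches the template at positions 101–114.
Product length = (reverse-primer end) − (forward-primer start) + 1 = 114 − 8 + 1 = 107 bp.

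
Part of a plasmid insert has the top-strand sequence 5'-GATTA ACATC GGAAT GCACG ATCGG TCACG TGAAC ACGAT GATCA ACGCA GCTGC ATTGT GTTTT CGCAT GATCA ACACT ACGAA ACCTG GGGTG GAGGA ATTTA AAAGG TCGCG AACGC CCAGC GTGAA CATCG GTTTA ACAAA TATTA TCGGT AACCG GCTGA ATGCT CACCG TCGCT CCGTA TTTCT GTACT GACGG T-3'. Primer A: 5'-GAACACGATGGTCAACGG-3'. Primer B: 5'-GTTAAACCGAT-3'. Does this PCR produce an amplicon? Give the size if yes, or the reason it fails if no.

Primer A (GAACACGATGGTCAACGG) does not match the top strand, and its reverse complement CCGTTGACCATCGTGTTC does not match either.
With no annealing site for primer A, no amplification occurs.

No product — primer A has no binding site in the template.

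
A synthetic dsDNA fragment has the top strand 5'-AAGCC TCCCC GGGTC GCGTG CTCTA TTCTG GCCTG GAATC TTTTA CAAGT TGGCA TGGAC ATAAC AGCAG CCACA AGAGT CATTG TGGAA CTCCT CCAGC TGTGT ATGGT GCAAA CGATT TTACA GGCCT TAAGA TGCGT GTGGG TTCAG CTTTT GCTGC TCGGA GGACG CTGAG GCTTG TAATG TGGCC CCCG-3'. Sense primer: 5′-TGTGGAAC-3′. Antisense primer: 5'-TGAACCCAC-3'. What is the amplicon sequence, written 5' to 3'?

The forward primer matches the template at positions 84–91.
Taking the reverse complement of TGAACCCAC gives GTGGGTTCA, found at positions 141–149 on the template; the primer anneals here to the top strand with its 3' end pointing upstream.
The product is the template from position 84 through 149 (66 bp).

5'-TGTGGAACTCCTCCAGCTGTGTATGGTGCAAACGATTTTACAGGCCTTAAGATGCGTGTGGGTTCA-3'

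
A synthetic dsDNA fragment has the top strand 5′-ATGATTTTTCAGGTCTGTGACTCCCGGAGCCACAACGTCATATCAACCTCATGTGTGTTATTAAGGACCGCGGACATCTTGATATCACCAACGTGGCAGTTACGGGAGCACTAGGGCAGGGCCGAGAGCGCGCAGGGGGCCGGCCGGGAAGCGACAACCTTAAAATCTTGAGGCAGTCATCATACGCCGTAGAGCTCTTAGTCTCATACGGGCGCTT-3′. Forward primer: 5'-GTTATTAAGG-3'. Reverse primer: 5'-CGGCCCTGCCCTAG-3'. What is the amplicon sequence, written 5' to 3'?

Scanning the template, GTTATTAAGG occurs at positions 57–66; this primer anneals to the bottom strand there with its 3' end pointing downstream.
Taking the reverse complement of CGGCCCTGCCCTAG gives CTAGGGCAGGGCCG, found at positions 111–124 on the template; the primer anneals here to the top strand with its 3' end pointing upstream.
The product is the template from position 57 through 124 (68 bp).

5'-GTTATTAAGGACCGCGGACATCTTGATATCACCAACGTGGCAGTTACGGGAGCACTAGGGCAGGGCCG-3'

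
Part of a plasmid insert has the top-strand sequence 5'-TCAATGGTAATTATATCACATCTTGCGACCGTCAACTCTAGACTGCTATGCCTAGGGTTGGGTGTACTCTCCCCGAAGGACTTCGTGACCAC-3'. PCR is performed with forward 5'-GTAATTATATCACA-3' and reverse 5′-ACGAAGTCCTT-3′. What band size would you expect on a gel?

Scanning the template, GTAATTATATCACA occurs at positions 7–20; this primer anneals to the bottom strand there with its 3' end pointing downstream.
The reverse primer's reverse complement is AAGGACTTCGT, which matches the template at positions 76–86.
The product runs from position 7 to position 86, so its length is 86 − 7 + 1 = 80 bp.

80 bp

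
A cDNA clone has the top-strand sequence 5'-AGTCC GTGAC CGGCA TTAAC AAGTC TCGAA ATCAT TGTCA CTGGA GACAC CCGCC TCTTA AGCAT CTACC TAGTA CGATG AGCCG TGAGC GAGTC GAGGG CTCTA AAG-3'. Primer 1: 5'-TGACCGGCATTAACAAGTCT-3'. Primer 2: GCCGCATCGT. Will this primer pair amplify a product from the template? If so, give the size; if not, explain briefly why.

No product — primer 2 has no binding site in the template.

Primer 2 (GCCGCATCGT) does not match the top strand, and its reverse complement ACGATGCGGC does not match either.
With no annealing site for primer 2, no amplification occurs.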